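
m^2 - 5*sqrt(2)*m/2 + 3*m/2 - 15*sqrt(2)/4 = (m + 3/2)*(m - 5*sqrt(2)/2)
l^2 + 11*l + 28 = (l + 4)*(l + 7)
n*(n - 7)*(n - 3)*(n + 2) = n^4 - 8*n^3 + n^2 + 42*n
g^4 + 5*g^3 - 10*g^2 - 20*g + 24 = (g - 2)*(g - 1)*(g + 2)*(g + 6)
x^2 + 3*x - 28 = (x - 4)*(x + 7)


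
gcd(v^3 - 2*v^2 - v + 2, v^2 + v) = v + 1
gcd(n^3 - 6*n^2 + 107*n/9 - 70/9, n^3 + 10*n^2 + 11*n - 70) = n - 2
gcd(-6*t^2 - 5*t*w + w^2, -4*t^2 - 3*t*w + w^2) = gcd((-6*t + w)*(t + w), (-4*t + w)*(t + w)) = t + w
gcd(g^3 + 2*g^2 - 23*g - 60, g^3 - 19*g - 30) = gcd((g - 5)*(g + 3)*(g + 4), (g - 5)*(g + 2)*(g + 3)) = g^2 - 2*g - 15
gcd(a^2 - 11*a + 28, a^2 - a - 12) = a - 4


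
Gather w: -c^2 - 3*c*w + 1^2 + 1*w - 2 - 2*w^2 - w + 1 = -c^2 - 3*c*w - 2*w^2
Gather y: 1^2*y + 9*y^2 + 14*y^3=14*y^3 + 9*y^2 + y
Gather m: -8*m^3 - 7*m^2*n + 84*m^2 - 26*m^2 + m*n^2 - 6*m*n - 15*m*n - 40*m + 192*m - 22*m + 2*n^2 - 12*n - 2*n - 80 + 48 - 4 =-8*m^3 + m^2*(58 - 7*n) + m*(n^2 - 21*n + 130) + 2*n^2 - 14*n - 36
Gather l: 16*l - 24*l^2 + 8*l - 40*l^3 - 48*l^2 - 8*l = -40*l^3 - 72*l^2 + 16*l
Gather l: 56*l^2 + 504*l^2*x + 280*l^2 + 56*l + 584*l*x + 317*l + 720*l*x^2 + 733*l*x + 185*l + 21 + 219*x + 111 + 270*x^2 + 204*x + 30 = l^2*(504*x + 336) + l*(720*x^2 + 1317*x + 558) + 270*x^2 + 423*x + 162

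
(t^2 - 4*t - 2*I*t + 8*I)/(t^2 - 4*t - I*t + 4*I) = (t - 2*I)/(t - I)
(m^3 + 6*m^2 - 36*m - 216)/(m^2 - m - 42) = (m^2 - 36)/(m - 7)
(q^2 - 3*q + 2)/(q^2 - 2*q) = (q - 1)/q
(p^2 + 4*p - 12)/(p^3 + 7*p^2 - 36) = 1/(p + 3)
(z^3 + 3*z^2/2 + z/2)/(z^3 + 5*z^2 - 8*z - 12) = z*(2*z + 1)/(2*(z^2 + 4*z - 12))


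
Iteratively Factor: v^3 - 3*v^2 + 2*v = (v - 1)*(v^2 - 2*v) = v*(v - 1)*(v - 2)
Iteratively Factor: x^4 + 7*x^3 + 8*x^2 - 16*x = (x - 1)*(x^3 + 8*x^2 + 16*x) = (x - 1)*(x + 4)*(x^2 + 4*x) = x*(x - 1)*(x + 4)*(x + 4)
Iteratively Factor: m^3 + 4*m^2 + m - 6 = (m + 2)*(m^2 + 2*m - 3) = (m + 2)*(m + 3)*(m - 1)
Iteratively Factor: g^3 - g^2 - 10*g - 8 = (g + 2)*(g^2 - 3*g - 4) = (g + 1)*(g + 2)*(g - 4)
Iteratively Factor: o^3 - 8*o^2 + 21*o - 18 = (o - 3)*(o^2 - 5*o + 6) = (o - 3)^2*(o - 2)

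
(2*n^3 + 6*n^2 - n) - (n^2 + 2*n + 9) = 2*n^3 + 5*n^2 - 3*n - 9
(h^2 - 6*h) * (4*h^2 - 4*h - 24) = 4*h^4 - 28*h^3 + 144*h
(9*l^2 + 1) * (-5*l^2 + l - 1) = -45*l^4 + 9*l^3 - 14*l^2 + l - 1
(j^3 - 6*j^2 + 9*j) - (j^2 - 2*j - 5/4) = j^3 - 7*j^2 + 11*j + 5/4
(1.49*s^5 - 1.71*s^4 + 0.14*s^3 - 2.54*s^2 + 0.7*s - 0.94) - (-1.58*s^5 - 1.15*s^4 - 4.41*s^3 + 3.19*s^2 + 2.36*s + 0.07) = 3.07*s^5 - 0.56*s^4 + 4.55*s^3 - 5.73*s^2 - 1.66*s - 1.01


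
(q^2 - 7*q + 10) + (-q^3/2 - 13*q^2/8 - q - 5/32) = -q^3/2 - 5*q^2/8 - 8*q + 315/32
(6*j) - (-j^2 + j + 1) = j^2 + 5*j - 1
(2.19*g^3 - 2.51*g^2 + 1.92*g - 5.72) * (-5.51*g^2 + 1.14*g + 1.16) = -12.0669*g^5 + 16.3267*g^4 - 10.9002*g^3 + 30.7944*g^2 - 4.2936*g - 6.6352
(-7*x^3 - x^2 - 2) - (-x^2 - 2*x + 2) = -7*x^3 + 2*x - 4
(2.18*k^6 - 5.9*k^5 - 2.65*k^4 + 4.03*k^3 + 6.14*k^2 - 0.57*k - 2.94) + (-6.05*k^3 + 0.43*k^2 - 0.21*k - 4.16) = 2.18*k^6 - 5.9*k^5 - 2.65*k^4 - 2.02*k^3 + 6.57*k^2 - 0.78*k - 7.1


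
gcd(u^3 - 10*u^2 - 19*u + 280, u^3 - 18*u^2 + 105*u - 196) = u - 7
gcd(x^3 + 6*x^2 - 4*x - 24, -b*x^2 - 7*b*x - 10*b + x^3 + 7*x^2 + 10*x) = x + 2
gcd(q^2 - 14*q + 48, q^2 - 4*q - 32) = q - 8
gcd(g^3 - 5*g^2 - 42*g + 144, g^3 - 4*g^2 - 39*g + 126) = g^2 + 3*g - 18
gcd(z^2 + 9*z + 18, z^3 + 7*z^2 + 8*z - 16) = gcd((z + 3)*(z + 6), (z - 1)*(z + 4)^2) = 1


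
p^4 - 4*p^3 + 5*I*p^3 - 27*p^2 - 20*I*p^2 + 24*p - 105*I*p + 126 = (p - 7)*(p + 3)*(p + 2*I)*(p + 3*I)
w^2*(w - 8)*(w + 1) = w^4 - 7*w^3 - 8*w^2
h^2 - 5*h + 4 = (h - 4)*(h - 1)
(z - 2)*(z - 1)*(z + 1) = z^3 - 2*z^2 - z + 2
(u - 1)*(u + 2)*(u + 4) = u^3 + 5*u^2 + 2*u - 8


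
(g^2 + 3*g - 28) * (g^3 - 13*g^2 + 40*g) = g^5 - 10*g^4 - 27*g^3 + 484*g^2 - 1120*g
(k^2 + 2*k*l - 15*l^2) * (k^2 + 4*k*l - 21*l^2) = k^4 + 6*k^3*l - 28*k^2*l^2 - 102*k*l^3 + 315*l^4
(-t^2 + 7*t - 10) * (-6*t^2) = 6*t^4 - 42*t^3 + 60*t^2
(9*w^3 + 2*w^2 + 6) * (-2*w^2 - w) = -18*w^5 - 13*w^4 - 2*w^3 - 12*w^2 - 6*w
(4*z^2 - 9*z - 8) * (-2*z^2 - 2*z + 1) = -8*z^4 + 10*z^3 + 38*z^2 + 7*z - 8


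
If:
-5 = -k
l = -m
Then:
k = 5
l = -m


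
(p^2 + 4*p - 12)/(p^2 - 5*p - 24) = (-p^2 - 4*p + 12)/(-p^2 + 5*p + 24)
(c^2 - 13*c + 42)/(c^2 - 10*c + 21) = (c - 6)/(c - 3)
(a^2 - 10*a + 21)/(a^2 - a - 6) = (a - 7)/(a + 2)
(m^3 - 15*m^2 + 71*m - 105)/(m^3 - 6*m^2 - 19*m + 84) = (m - 5)/(m + 4)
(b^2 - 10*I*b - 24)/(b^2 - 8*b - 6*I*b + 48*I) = (b - 4*I)/(b - 8)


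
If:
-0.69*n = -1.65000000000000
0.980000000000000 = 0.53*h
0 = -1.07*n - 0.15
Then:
No Solution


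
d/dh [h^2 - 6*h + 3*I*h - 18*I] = 2*h - 6 + 3*I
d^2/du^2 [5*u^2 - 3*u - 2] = 10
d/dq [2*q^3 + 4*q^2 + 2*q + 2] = 6*q^2 + 8*q + 2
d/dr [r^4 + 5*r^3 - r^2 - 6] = r*(4*r^2 + 15*r - 2)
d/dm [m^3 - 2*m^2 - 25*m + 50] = 3*m^2 - 4*m - 25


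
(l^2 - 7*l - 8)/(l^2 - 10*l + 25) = (l^2 - 7*l - 8)/(l^2 - 10*l + 25)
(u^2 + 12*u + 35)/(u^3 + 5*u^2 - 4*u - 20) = (u + 7)/(u^2 - 4)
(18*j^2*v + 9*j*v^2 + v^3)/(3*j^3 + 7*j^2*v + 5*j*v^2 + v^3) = v*(6*j + v)/(j^2 + 2*j*v + v^2)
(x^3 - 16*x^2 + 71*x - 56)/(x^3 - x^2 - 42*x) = (x^2 - 9*x + 8)/(x*(x + 6))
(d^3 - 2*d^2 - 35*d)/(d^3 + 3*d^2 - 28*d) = (d^2 - 2*d - 35)/(d^2 + 3*d - 28)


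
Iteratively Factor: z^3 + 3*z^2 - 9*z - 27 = (z + 3)*(z^2 - 9) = (z + 3)^2*(z - 3)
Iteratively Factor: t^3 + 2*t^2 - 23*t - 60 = (t + 3)*(t^2 - t - 20) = (t + 3)*(t + 4)*(t - 5)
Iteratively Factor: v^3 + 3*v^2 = (v + 3)*(v^2) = v*(v + 3)*(v)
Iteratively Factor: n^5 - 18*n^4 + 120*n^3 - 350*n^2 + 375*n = (n - 3)*(n^4 - 15*n^3 + 75*n^2 - 125*n) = n*(n - 3)*(n^3 - 15*n^2 + 75*n - 125) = n*(n - 5)*(n - 3)*(n^2 - 10*n + 25) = n*(n - 5)^2*(n - 3)*(n - 5)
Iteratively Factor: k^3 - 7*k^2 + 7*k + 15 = (k + 1)*(k^2 - 8*k + 15) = (k - 3)*(k + 1)*(k - 5)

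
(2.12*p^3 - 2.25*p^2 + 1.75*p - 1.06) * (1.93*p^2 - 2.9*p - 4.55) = 4.0916*p^5 - 10.4905*p^4 + 0.256499999999998*p^3 + 3.1167*p^2 - 4.8885*p + 4.823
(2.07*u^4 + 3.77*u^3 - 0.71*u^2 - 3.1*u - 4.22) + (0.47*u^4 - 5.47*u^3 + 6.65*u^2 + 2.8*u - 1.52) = 2.54*u^4 - 1.7*u^3 + 5.94*u^2 - 0.3*u - 5.74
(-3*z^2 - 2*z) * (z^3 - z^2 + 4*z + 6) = -3*z^5 + z^4 - 10*z^3 - 26*z^2 - 12*z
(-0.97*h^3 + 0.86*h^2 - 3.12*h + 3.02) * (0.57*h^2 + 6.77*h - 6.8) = -0.5529*h^5 - 6.0767*h^4 + 10.6398*h^3 - 25.249*h^2 + 41.6614*h - 20.536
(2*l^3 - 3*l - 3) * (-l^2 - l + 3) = -2*l^5 - 2*l^4 + 9*l^3 + 6*l^2 - 6*l - 9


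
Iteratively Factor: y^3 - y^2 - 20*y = (y + 4)*(y^2 - 5*y) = (y - 5)*(y + 4)*(y)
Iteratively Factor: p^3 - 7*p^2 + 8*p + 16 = (p - 4)*(p^2 - 3*p - 4) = (p - 4)*(p + 1)*(p - 4)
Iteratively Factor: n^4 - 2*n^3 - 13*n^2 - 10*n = (n - 5)*(n^3 + 3*n^2 + 2*n) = (n - 5)*(n + 1)*(n^2 + 2*n) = (n - 5)*(n + 1)*(n + 2)*(n)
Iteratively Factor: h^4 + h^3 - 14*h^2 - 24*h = (h + 2)*(h^3 - h^2 - 12*h) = (h + 2)*(h + 3)*(h^2 - 4*h) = (h - 4)*(h + 2)*(h + 3)*(h)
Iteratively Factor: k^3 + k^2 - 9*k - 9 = (k + 1)*(k^2 - 9) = (k - 3)*(k + 1)*(k + 3)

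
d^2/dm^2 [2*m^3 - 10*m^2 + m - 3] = 12*m - 20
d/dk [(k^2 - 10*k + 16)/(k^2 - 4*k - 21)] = 2*(3*k^2 - 37*k + 137)/(k^4 - 8*k^3 - 26*k^2 + 168*k + 441)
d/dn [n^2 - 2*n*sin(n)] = -2*n*cos(n) + 2*n - 2*sin(n)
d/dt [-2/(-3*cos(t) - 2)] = 6*sin(t)/(3*cos(t) + 2)^2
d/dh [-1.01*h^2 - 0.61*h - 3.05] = -2.02*h - 0.61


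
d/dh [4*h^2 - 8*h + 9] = 8*h - 8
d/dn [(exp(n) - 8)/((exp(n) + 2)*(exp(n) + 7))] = (-exp(2*n) + 16*exp(n) + 86)*exp(n)/(exp(4*n) + 18*exp(3*n) + 109*exp(2*n) + 252*exp(n) + 196)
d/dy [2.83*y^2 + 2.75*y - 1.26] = 5.66*y + 2.75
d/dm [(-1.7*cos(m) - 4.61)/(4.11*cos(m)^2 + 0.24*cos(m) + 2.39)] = (-6.987*cos(m)^2 - 37.8942*cos(m) + 2.9566)*sin(m)/(16.8921*cos(m)^4 + 1.9728*cos(m)^3 + 19.7034*cos(m)^2 + 1.1472*cos(m) + 5.7121)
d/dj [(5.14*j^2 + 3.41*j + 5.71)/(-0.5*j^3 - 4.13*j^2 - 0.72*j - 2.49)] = (2.57*j^4 + 3.41*j^3 + 18.9475*j^2 + 21.5674*j - 4.3797)/(0.25*j^6 + 4.13*j^5 + 17.7769*j^4 + 8.4372*j^3 + 21.0858*j^2 + 3.5856*j + 6.2001)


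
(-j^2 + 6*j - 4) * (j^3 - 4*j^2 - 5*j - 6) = -j^5 + 10*j^4 - 23*j^3 - 8*j^2 - 16*j + 24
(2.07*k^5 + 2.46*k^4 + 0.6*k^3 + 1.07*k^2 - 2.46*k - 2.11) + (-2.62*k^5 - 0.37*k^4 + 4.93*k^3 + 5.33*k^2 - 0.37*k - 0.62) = -0.55*k^5 + 2.09*k^4 + 5.53*k^3 + 6.4*k^2 - 2.83*k - 2.73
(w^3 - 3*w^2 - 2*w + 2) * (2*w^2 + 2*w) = 2*w^5 - 4*w^4 - 10*w^3 + 4*w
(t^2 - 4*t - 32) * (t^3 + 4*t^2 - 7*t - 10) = t^5 - 55*t^3 - 110*t^2 + 264*t + 320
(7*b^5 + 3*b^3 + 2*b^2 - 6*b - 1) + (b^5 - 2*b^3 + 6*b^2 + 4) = 8*b^5 + b^3 + 8*b^2 - 6*b + 3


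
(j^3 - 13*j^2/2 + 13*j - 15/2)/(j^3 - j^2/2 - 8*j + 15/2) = (j - 3)/(j + 3)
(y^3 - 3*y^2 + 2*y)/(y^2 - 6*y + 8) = y*(y - 1)/(y - 4)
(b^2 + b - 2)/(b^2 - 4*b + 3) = (b + 2)/(b - 3)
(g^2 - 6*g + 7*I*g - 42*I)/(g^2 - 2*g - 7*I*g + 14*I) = (g^2 + g*(-6 + 7*I) - 42*I)/(g^2 - g*(2 + 7*I) + 14*I)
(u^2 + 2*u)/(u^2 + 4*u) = (u + 2)/(u + 4)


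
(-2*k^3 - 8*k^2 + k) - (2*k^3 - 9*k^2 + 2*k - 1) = -4*k^3 + k^2 - k + 1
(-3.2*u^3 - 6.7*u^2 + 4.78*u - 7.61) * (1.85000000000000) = -5.92*u^3 - 12.395*u^2 + 8.843*u - 14.0785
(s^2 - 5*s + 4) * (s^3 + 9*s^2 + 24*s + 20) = s^5 + 4*s^4 - 17*s^3 - 64*s^2 - 4*s + 80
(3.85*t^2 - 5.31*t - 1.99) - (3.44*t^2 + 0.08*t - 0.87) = 0.41*t^2 - 5.39*t - 1.12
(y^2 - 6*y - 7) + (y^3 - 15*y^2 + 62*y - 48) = y^3 - 14*y^2 + 56*y - 55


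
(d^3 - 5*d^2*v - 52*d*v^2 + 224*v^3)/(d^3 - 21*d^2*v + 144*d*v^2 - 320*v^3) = (d^2 + 3*d*v - 28*v^2)/(d^2 - 13*d*v + 40*v^2)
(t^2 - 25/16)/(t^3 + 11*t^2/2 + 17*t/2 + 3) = (16*t^2 - 25)/(8*(2*t^3 + 11*t^2 + 17*t + 6))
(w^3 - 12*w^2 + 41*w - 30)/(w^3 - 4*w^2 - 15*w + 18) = (w - 5)/(w + 3)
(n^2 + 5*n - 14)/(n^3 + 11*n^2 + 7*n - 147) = (n - 2)/(n^2 + 4*n - 21)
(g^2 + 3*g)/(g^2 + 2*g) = (g + 3)/(g + 2)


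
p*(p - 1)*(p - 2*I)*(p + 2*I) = p^4 - p^3 + 4*p^2 - 4*p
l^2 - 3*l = l*(l - 3)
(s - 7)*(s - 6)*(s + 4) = s^3 - 9*s^2 - 10*s + 168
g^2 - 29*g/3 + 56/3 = (g - 7)*(g - 8/3)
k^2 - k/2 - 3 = (k - 2)*(k + 3/2)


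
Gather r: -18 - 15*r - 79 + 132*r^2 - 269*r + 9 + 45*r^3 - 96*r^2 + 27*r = 45*r^3 + 36*r^2 - 257*r - 88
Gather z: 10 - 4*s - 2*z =-4*s - 2*z + 10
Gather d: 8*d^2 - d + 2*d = 8*d^2 + d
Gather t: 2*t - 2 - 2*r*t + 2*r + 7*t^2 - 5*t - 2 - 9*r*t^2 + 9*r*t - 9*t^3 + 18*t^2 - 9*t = 2*r - 9*t^3 + t^2*(25 - 9*r) + t*(7*r - 12) - 4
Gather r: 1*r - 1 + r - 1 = 2*r - 2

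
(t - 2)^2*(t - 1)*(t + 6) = t^4 + t^3 - 22*t^2 + 44*t - 24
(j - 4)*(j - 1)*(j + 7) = j^3 + 2*j^2 - 31*j + 28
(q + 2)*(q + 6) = q^2 + 8*q + 12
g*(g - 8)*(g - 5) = g^3 - 13*g^2 + 40*g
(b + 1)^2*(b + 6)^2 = b^4 + 14*b^3 + 61*b^2 + 84*b + 36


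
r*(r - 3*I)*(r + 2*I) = r^3 - I*r^2 + 6*r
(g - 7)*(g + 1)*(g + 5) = g^3 - g^2 - 37*g - 35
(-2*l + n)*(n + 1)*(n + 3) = -2*l*n^2 - 8*l*n - 6*l + n^3 + 4*n^2 + 3*n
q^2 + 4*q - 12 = (q - 2)*(q + 6)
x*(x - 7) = x^2 - 7*x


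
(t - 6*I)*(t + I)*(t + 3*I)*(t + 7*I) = t^4 + 5*I*t^3 + 35*t^2 + 165*I*t - 126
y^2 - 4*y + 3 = (y - 3)*(y - 1)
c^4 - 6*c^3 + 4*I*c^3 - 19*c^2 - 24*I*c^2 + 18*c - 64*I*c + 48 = (c - 8)*(c + 2)*(c + I)*(c + 3*I)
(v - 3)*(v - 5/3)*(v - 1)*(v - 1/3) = v^4 - 6*v^3 + 104*v^2/9 - 74*v/9 + 5/3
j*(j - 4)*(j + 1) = j^3 - 3*j^2 - 4*j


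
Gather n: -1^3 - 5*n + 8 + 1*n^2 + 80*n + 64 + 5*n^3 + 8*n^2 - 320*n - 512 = 5*n^3 + 9*n^2 - 245*n - 441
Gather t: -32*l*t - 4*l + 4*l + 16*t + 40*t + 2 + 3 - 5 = t*(56 - 32*l)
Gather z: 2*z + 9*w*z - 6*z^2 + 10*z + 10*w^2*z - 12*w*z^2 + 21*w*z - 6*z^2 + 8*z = z^2*(-12*w - 12) + z*(10*w^2 + 30*w + 20)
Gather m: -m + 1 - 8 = -m - 7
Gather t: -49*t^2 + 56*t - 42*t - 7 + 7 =-49*t^2 + 14*t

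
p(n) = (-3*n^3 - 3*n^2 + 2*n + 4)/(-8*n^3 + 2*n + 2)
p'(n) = (24*n^2 - 2)*(-3*n^3 - 3*n^2 + 2*n + 4)/(-8*n^3 + 2*n + 2)^2 + (-9*n^2 - 6*n + 2)/(-8*n^3 + 2*n + 2)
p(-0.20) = 2.11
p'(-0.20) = 0.39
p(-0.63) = 0.84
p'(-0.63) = 3.11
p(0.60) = 2.36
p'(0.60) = 7.35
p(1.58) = 0.46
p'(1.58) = 0.12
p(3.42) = 0.46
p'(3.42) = -0.02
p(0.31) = 1.78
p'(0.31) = -0.08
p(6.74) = 0.43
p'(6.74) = -0.01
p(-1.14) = 0.20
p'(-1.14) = 0.25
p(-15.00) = 0.35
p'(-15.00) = 0.00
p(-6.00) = 0.31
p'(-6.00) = -0.01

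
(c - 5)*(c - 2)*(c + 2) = c^3 - 5*c^2 - 4*c + 20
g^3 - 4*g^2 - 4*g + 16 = (g - 4)*(g - 2)*(g + 2)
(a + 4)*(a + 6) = a^2 + 10*a + 24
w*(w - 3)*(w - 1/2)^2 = w^4 - 4*w^3 + 13*w^2/4 - 3*w/4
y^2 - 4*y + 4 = (y - 2)^2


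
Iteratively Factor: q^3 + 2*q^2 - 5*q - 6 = (q - 2)*(q^2 + 4*q + 3) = (q - 2)*(q + 1)*(q + 3)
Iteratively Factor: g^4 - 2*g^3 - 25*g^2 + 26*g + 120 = (g + 2)*(g^3 - 4*g^2 - 17*g + 60) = (g - 5)*(g + 2)*(g^2 + g - 12) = (g - 5)*(g + 2)*(g + 4)*(g - 3)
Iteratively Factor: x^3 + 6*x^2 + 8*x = (x + 4)*(x^2 + 2*x) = x*(x + 4)*(x + 2)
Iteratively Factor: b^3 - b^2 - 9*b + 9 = (b - 3)*(b^2 + 2*b - 3) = (b - 3)*(b - 1)*(b + 3)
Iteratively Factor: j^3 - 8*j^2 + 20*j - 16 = (j - 4)*(j^2 - 4*j + 4) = (j - 4)*(j - 2)*(j - 2)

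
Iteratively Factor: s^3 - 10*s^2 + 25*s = (s - 5)*(s^2 - 5*s) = (s - 5)^2*(s)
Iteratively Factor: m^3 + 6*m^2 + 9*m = (m)*(m^2 + 6*m + 9) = m*(m + 3)*(m + 3)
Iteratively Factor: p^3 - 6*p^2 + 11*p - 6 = (p - 3)*(p^2 - 3*p + 2) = (p - 3)*(p - 2)*(p - 1)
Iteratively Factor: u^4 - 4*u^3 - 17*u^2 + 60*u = (u)*(u^3 - 4*u^2 - 17*u + 60) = u*(u + 4)*(u^2 - 8*u + 15) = u*(u - 5)*(u + 4)*(u - 3)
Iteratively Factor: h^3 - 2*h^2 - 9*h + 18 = (h + 3)*(h^2 - 5*h + 6) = (h - 3)*(h + 3)*(h - 2)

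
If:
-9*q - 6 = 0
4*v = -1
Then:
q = -2/3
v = -1/4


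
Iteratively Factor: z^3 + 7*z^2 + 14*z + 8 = (z + 4)*(z^2 + 3*z + 2) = (z + 2)*(z + 4)*(z + 1)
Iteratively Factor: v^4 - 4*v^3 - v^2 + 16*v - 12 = (v - 3)*(v^3 - v^2 - 4*v + 4) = (v - 3)*(v - 1)*(v^2 - 4) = (v - 3)*(v - 1)*(v + 2)*(v - 2)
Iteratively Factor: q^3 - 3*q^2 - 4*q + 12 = (q + 2)*(q^2 - 5*q + 6) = (q - 2)*(q + 2)*(q - 3)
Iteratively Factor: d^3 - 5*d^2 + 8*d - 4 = (d - 1)*(d^2 - 4*d + 4) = (d - 2)*(d - 1)*(d - 2)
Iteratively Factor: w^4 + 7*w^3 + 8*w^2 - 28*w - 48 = (w + 3)*(w^3 + 4*w^2 - 4*w - 16) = (w + 2)*(w + 3)*(w^2 + 2*w - 8) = (w - 2)*(w + 2)*(w + 3)*(w + 4)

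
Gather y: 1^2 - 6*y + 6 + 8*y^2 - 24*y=8*y^2 - 30*y + 7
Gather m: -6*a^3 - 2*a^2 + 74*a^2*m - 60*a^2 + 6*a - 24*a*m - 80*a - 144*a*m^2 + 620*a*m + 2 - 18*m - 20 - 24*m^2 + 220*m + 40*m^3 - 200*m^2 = -6*a^3 - 62*a^2 - 74*a + 40*m^3 + m^2*(-144*a - 224) + m*(74*a^2 + 596*a + 202) - 18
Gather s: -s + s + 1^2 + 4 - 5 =0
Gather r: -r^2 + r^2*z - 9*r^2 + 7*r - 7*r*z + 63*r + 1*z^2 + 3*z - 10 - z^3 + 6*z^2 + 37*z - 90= r^2*(z - 10) + r*(70 - 7*z) - z^3 + 7*z^2 + 40*z - 100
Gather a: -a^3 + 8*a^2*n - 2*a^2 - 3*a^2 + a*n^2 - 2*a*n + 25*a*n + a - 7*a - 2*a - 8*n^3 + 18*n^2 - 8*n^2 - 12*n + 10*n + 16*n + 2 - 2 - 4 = -a^3 + a^2*(8*n - 5) + a*(n^2 + 23*n - 8) - 8*n^3 + 10*n^2 + 14*n - 4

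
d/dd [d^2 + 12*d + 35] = 2*d + 12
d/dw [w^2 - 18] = 2*w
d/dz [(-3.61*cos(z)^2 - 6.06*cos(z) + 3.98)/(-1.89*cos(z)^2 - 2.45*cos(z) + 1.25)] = (2.6089*cos(z)^2 - 6.0194*cos(z) - 2.176)*sin(z)/(3.5721*cos(z)^4 + 9.261*cos(z)^3 + 1.2775*cos(z)^2 - 6.125*cos(z) + 1.5625)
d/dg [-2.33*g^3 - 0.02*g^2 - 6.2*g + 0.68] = -6.99*g^2 - 0.04*g - 6.2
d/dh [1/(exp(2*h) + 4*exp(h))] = 2*(-exp(h) - 2)*exp(-h)/(exp(h) + 4)^2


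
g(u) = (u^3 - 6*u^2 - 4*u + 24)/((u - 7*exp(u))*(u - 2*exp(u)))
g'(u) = (3*u^2 - 12*u - 4)/((u - 7*exp(u))*(u - 2*exp(u))) + (2*exp(u) - 1)*(u^3 - 6*u^2 - 4*u + 24)/((u - 7*exp(u))*(u - 2*exp(u))^2) + (7*exp(u) - 1)*(u^3 - 6*u^2 - 4*u + 24)/((u - 7*exp(u))^2*(u - 2*exp(u))) = ((u - 7*exp(u))*(u - 2*exp(u))*(3*u^2 - 12*u - 4) + (u - 7*exp(u))*(2*exp(u) - 1)*(u^3 - 6*u^2 - 4*u + 24) + (u - 2*exp(u))*(7*exp(u) - 1)*(u^3 - 6*u^2 - 4*u + 24))/((u - 7*exp(u))^2*(u - 2*exp(u))^2)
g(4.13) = -0.00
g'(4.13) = 0.00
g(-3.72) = -6.52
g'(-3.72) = 2.56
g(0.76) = 0.36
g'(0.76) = -0.92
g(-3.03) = -4.44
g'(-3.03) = 3.53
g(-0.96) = 3.41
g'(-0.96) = 0.53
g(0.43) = 0.78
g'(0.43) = -1.66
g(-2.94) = -4.12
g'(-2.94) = 3.68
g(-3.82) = -6.78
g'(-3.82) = 2.46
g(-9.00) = -14.26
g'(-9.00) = 1.12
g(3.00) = 0.00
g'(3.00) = 0.00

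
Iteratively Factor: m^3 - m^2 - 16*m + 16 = (m + 4)*(m^2 - 5*m + 4) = (m - 4)*(m + 4)*(m - 1)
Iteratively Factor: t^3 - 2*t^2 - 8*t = (t - 4)*(t^2 + 2*t) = (t - 4)*(t + 2)*(t)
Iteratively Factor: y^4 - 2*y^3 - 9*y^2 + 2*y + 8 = (y + 2)*(y^3 - 4*y^2 - y + 4) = (y + 1)*(y + 2)*(y^2 - 5*y + 4) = (y - 4)*(y + 1)*(y + 2)*(y - 1)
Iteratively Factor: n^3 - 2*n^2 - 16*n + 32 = (n + 4)*(n^2 - 6*n + 8) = (n - 2)*(n + 4)*(n - 4)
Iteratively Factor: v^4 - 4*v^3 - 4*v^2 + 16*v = (v + 2)*(v^3 - 6*v^2 + 8*v) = (v - 4)*(v + 2)*(v^2 - 2*v) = v*(v - 4)*(v + 2)*(v - 2)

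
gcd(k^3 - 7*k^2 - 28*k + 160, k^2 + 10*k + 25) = k + 5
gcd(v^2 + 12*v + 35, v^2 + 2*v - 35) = v + 7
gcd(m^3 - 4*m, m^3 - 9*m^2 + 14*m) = m^2 - 2*m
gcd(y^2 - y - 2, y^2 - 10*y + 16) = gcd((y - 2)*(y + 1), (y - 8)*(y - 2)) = y - 2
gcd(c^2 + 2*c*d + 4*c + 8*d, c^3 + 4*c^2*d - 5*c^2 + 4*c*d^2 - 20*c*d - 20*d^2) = c + 2*d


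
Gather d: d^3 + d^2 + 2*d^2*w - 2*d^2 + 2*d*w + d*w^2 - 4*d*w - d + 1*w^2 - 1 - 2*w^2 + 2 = d^3 + d^2*(2*w - 1) + d*(w^2 - 2*w - 1) - w^2 + 1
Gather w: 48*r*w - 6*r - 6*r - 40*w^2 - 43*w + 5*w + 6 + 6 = -12*r - 40*w^2 + w*(48*r - 38) + 12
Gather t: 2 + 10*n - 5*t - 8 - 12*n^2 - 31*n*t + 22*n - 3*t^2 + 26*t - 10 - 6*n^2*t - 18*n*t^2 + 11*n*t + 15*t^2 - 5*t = -12*n^2 + 32*n + t^2*(12 - 18*n) + t*(-6*n^2 - 20*n + 16) - 16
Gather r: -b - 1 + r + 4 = -b + r + 3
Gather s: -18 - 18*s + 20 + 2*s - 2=-16*s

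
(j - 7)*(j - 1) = j^2 - 8*j + 7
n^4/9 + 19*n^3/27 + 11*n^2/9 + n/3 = n*(n/3 + 1)^2*(n + 1/3)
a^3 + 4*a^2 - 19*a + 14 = (a - 2)*(a - 1)*(a + 7)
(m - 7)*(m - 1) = m^2 - 8*m + 7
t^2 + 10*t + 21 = (t + 3)*(t + 7)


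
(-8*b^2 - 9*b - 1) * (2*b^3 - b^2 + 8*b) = -16*b^5 - 10*b^4 - 57*b^3 - 71*b^2 - 8*b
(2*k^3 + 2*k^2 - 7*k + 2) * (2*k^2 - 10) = 4*k^5 + 4*k^4 - 34*k^3 - 16*k^2 + 70*k - 20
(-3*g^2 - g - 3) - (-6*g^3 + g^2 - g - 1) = 6*g^3 - 4*g^2 - 2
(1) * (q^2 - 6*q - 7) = q^2 - 6*q - 7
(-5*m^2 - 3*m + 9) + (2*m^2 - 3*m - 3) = -3*m^2 - 6*m + 6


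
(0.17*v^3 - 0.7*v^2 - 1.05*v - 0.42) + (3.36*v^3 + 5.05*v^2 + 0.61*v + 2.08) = 3.53*v^3 + 4.35*v^2 - 0.44*v + 1.66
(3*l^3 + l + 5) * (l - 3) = 3*l^4 - 9*l^3 + l^2 + 2*l - 15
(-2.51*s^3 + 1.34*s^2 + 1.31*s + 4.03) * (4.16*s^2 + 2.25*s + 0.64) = -10.4416*s^5 - 0.0730999999999984*s^4 + 6.8582*s^3 + 20.5699*s^2 + 9.9059*s + 2.5792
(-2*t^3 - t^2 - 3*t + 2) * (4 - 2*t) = 4*t^4 - 6*t^3 + 2*t^2 - 16*t + 8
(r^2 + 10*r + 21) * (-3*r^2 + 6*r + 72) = -3*r^4 - 24*r^3 + 69*r^2 + 846*r + 1512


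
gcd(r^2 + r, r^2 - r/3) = r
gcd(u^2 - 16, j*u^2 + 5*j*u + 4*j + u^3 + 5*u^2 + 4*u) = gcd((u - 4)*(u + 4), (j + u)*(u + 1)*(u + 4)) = u + 4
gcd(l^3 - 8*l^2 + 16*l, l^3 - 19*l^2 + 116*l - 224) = l - 4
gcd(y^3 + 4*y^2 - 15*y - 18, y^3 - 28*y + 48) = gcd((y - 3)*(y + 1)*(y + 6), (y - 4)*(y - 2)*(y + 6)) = y + 6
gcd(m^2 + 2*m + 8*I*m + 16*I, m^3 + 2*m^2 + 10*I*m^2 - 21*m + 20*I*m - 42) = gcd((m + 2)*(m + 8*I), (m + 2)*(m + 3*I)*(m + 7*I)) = m + 2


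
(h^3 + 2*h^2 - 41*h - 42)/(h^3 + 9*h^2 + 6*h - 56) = (h^2 - 5*h - 6)/(h^2 + 2*h - 8)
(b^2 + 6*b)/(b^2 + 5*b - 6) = b/(b - 1)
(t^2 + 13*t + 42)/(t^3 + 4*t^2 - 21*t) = (t + 6)/(t*(t - 3))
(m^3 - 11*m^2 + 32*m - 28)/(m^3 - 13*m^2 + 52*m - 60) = (m^2 - 9*m + 14)/(m^2 - 11*m + 30)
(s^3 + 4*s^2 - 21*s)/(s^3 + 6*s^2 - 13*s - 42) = s/(s + 2)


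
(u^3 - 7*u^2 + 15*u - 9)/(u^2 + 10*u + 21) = (u^3 - 7*u^2 + 15*u - 9)/(u^2 + 10*u + 21)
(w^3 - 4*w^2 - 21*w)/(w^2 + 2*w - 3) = w*(w - 7)/(w - 1)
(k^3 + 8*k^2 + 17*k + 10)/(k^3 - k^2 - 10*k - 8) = (k + 5)/(k - 4)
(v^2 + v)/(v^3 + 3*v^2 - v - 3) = v/(v^2 + 2*v - 3)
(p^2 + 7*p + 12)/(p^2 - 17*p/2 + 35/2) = 2*(p^2 + 7*p + 12)/(2*p^2 - 17*p + 35)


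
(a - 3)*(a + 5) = a^2 + 2*a - 15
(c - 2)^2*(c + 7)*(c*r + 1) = c^4*r + 3*c^3*r + c^3 - 24*c^2*r + 3*c^2 + 28*c*r - 24*c + 28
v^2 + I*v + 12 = (v - 3*I)*(v + 4*I)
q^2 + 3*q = q*(q + 3)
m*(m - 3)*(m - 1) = m^3 - 4*m^2 + 3*m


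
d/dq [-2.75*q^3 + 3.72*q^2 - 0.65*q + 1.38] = -8.25*q^2 + 7.44*q - 0.65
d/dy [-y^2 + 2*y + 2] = 2 - 2*y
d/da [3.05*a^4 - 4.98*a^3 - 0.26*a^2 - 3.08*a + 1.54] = 12.2*a^3 - 14.94*a^2 - 0.52*a - 3.08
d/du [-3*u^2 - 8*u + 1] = -6*u - 8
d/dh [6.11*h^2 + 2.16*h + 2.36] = 12.22*h + 2.16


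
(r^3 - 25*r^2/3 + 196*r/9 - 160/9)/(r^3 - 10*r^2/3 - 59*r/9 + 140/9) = (3*r - 8)/(3*r + 7)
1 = 1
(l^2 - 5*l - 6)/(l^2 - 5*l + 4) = (l^2 - 5*l - 6)/(l^2 - 5*l + 4)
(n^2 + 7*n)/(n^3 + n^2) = (n + 7)/(n*(n + 1))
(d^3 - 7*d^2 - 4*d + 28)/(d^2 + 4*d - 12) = (d^2 - 5*d - 14)/(d + 6)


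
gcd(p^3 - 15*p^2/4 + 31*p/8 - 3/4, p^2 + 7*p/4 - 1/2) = p - 1/4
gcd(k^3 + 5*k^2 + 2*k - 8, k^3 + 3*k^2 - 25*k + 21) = k - 1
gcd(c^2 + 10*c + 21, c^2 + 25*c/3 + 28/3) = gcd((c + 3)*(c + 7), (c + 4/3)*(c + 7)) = c + 7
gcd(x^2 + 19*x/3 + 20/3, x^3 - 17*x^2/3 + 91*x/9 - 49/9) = 1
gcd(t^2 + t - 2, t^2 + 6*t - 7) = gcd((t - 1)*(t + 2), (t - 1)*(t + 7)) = t - 1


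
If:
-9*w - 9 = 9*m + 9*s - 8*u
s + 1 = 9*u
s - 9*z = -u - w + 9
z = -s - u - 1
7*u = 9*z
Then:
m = -10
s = -1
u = 0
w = 10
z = 0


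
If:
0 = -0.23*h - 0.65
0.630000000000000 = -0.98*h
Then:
No Solution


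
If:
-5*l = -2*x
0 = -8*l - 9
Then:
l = -9/8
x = -45/16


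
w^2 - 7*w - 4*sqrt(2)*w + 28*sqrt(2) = (w - 7)*(w - 4*sqrt(2))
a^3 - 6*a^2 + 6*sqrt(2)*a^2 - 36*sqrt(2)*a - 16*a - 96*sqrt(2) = (a - 8)*(a + 2)*(a + 6*sqrt(2))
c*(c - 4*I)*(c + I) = c^3 - 3*I*c^2 + 4*c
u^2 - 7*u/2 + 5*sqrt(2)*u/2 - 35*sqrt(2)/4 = (u - 7/2)*(u + 5*sqrt(2)/2)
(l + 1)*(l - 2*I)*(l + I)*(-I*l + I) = -I*l^4 - l^3 - I*l^2 + l + 2*I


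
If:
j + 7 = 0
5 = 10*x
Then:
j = -7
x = 1/2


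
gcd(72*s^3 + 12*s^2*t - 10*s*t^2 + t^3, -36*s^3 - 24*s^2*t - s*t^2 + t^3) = 12*s^2 + 4*s*t - t^2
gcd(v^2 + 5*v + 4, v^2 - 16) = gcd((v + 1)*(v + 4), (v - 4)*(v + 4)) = v + 4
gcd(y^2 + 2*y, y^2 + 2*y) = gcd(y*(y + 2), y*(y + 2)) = y^2 + 2*y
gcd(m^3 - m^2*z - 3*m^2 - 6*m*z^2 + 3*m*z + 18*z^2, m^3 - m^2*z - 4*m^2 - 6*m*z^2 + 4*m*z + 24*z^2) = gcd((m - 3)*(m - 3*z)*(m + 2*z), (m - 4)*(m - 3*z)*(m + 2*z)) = -m^2 + m*z + 6*z^2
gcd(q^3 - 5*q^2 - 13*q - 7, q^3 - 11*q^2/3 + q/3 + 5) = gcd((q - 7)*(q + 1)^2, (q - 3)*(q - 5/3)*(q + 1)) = q + 1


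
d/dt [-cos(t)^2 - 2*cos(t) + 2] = 2*(cos(t) + 1)*sin(t)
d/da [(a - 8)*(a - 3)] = 2*a - 11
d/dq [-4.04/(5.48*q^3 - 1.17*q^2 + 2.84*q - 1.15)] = (66.4176*q^2 - 9.4536*q + 11.4736)/(5.48*q^3 - 1.17*q^2 + 2.84*q - 1.15)^2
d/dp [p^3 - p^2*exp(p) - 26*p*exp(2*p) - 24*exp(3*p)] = -p^2*exp(p) + 3*p^2 - 52*p*exp(2*p) - 2*p*exp(p) - 72*exp(3*p) - 26*exp(2*p)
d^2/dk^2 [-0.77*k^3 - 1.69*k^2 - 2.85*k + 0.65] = -4.62*k - 3.38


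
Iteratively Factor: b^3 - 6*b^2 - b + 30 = (b - 5)*(b^2 - b - 6) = (b - 5)*(b + 2)*(b - 3)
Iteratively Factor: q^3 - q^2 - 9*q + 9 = (q - 3)*(q^2 + 2*q - 3) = (q - 3)*(q + 3)*(q - 1)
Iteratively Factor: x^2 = (x)*(x)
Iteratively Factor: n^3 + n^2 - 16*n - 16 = (n + 4)*(n^2 - 3*n - 4) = (n - 4)*(n + 4)*(n + 1)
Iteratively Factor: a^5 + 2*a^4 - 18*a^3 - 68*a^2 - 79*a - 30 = (a + 1)*(a^4 + a^3 - 19*a^2 - 49*a - 30) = (a + 1)*(a + 2)*(a^3 - a^2 - 17*a - 15) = (a - 5)*(a + 1)*(a + 2)*(a^2 + 4*a + 3) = (a - 5)*(a + 1)*(a + 2)*(a + 3)*(a + 1)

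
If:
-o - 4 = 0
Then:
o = -4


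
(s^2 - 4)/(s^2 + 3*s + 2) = (s - 2)/(s + 1)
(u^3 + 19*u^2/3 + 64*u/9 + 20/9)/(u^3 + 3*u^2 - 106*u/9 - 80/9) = (3*u + 2)/(3*u - 8)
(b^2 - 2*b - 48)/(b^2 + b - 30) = (b - 8)/(b - 5)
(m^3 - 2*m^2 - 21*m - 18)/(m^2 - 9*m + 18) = (m^2 + 4*m + 3)/(m - 3)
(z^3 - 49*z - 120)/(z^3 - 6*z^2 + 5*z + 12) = (z^3 - 49*z - 120)/(z^3 - 6*z^2 + 5*z + 12)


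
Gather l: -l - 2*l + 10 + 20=30 - 3*l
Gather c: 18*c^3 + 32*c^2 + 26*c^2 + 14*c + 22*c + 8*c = 18*c^3 + 58*c^2 + 44*c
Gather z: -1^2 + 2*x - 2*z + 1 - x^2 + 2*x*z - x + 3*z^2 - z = -x^2 + x + 3*z^2 + z*(2*x - 3)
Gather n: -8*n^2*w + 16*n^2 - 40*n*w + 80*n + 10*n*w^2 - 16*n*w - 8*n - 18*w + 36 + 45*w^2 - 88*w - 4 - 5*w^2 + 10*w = n^2*(16 - 8*w) + n*(10*w^2 - 56*w + 72) + 40*w^2 - 96*w + 32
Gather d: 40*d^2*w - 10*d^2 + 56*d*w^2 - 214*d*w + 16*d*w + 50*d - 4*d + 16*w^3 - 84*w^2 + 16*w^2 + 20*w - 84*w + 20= d^2*(40*w - 10) + d*(56*w^2 - 198*w + 46) + 16*w^3 - 68*w^2 - 64*w + 20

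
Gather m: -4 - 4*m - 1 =-4*m - 5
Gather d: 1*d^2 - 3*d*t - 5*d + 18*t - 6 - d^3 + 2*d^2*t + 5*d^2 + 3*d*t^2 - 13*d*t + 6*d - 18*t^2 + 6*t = -d^3 + d^2*(2*t + 6) + d*(3*t^2 - 16*t + 1) - 18*t^2 + 24*t - 6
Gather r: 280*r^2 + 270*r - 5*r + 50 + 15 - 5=280*r^2 + 265*r + 60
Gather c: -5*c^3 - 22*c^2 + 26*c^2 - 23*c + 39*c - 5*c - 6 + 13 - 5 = -5*c^3 + 4*c^2 + 11*c + 2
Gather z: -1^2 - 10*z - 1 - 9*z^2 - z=-9*z^2 - 11*z - 2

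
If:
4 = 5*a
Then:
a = 4/5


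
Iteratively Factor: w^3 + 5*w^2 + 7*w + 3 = (w + 1)*(w^2 + 4*w + 3) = (w + 1)*(w + 3)*(w + 1)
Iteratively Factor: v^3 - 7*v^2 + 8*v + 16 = (v - 4)*(v^2 - 3*v - 4) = (v - 4)^2*(v + 1)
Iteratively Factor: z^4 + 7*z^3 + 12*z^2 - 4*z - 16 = (z - 1)*(z^3 + 8*z^2 + 20*z + 16) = (z - 1)*(z + 2)*(z^2 + 6*z + 8) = (z - 1)*(z + 2)^2*(z + 4)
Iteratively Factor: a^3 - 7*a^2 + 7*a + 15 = (a - 5)*(a^2 - 2*a - 3) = (a - 5)*(a + 1)*(a - 3)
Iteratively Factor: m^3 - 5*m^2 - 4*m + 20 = (m - 2)*(m^2 - 3*m - 10) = (m - 2)*(m + 2)*(m - 5)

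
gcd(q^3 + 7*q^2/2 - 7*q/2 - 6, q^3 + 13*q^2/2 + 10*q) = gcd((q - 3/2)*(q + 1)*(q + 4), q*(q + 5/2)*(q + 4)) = q + 4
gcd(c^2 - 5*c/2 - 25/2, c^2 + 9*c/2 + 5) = c + 5/2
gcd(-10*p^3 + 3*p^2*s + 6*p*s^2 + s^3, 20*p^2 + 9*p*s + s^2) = 5*p + s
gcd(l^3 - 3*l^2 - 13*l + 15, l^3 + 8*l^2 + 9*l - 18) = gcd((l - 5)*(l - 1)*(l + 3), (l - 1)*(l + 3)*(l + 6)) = l^2 + 2*l - 3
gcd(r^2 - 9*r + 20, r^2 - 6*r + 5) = r - 5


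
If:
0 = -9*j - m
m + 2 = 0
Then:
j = 2/9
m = -2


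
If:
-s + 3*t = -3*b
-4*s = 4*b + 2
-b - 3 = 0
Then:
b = -3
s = 5/2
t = 23/6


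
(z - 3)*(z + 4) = z^2 + z - 12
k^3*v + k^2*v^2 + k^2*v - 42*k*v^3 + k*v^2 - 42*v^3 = (k - 6*v)*(k + 7*v)*(k*v + v)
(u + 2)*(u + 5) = u^2 + 7*u + 10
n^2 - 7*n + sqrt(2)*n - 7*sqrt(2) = (n - 7)*(n + sqrt(2))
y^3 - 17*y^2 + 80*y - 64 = (y - 8)^2*(y - 1)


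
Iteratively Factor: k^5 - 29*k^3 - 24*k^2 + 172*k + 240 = (k - 5)*(k^4 + 5*k^3 - 4*k^2 - 44*k - 48) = (k - 5)*(k - 3)*(k^3 + 8*k^2 + 20*k + 16) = (k - 5)*(k - 3)*(k + 2)*(k^2 + 6*k + 8) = (k - 5)*(k - 3)*(k + 2)*(k + 4)*(k + 2)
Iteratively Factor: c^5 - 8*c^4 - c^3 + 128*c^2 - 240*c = (c + 4)*(c^4 - 12*c^3 + 47*c^2 - 60*c) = (c - 4)*(c + 4)*(c^3 - 8*c^2 + 15*c) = c*(c - 4)*(c + 4)*(c^2 - 8*c + 15) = c*(c - 5)*(c - 4)*(c + 4)*(c - 3)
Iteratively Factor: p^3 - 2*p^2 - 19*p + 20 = (p - 5)*(p^2 + 3*p - 4) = (p - 5)*(p + 4)*(p - 1)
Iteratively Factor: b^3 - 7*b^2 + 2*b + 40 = (b - 5)*(b^2 - 2*b - 8) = (b - 5)*(b + 2)*(b - 4)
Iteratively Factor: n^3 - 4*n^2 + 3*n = (n - 1)*(n^2 - 3*n) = (n - 3)*(n - 1)*(n)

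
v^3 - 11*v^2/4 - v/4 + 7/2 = (v - 2)*(v - 7/4)*(v + 1)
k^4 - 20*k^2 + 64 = (k - 4)*(k - 2)*(k + 2)*(k + 4)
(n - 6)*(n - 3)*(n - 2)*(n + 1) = n^4 - 10*n^3 + 25*n^2 - 36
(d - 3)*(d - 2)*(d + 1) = d^3 - 4*d^2 + d + 6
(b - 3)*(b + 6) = b^2 + 3*b - 18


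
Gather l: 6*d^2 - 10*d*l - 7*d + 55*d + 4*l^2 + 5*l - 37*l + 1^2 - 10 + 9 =6*d^2 + 48*d + 4*l^2 + l*(-10*d - 32)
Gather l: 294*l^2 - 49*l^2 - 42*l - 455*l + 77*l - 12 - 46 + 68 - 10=245*l^2 - 420*l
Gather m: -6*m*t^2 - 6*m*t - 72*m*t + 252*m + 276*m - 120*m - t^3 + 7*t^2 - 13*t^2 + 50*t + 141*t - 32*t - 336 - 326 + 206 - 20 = m*(-6*t^2 - 78*t + 408) - t^3 - 6*t^2 + 159*t - 476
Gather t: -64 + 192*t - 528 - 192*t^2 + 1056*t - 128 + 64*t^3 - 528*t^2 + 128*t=64*t^3 - 720*t^2 + 1376*t - 720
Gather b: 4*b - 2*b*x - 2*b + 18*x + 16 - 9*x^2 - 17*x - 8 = b*(2 - 2*x) - 9*x^2 + x + 8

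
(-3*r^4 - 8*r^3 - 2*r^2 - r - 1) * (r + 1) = -3*r^5 - 11*r^4 - 10*r^3 - 3*r^2 - 2*r - 1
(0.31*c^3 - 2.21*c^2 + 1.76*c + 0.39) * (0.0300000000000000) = 0.0093*c^3 - 0.0663*c^2 + 0.0528*c + 0.0117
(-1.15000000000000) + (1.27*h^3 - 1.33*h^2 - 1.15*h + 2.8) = 1.27*h^3 - 1.33*h^2 - 1.15*h + 1.65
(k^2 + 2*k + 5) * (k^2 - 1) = k^4 + 2*k^3 + 4*k^2 - 2*k - 5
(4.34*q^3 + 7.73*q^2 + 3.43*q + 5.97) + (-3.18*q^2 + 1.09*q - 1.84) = 4.34*q^3 + 4.55*q^2 + 4.52*q + 4.13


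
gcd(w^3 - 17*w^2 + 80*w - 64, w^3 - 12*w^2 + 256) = w^2 - 16*w + 64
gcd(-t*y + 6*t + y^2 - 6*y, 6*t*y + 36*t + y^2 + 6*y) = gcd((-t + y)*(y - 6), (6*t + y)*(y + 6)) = 1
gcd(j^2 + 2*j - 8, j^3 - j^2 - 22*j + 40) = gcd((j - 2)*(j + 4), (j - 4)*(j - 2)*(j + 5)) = j - 2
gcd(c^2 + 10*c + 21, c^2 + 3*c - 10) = 1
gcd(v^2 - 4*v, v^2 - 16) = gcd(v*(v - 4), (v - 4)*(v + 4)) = v - 4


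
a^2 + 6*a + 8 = (a + 2)*(a + 4)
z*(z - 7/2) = z^2 - 7*z/2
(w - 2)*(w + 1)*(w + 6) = w^3 + 5*w^2 - 8*w - 12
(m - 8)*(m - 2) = m^2 - 10*m + 16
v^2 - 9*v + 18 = (v - 6)*(v - 3)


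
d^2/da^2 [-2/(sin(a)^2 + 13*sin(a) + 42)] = 2*(4*sin(a)^4 + 39*sin(a)^3 - 5*sin(a)^2 - 624*sin(a) - 254)/(sin(a)^2 + 13*sin(a) + 42)^3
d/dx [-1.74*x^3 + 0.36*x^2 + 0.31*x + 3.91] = -5.22*x^2 + 0.72*x + 0.31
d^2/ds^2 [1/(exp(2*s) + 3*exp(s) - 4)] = (2*(2*exp(s) + 3)^2*exp(s) - (4*exp(s) + 3)*(exp(2*s) + 3*exp(s) - 4))*exp(s)/(exp(2*s) + 3*exp(s) - 4)^3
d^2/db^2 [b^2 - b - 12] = 2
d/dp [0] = 0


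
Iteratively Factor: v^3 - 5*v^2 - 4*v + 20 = (v - 2)*(v^2 - 3*v - 10) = (v - 2)*(v + 2)*(v - 5)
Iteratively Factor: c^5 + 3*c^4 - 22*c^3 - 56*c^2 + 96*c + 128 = (c + 1)*(c^4 + 2*c^3 - 24*c^2 - 32*c + 128) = (c + 1)*(c + 4)*(c^3 - 2*c^2 - 16*c + 32) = (c + 1)*(c + 4)^2*(c^2 - 6*c + 8) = (c - 4)*(c + 1)*(c + 4)^2*(c - 2)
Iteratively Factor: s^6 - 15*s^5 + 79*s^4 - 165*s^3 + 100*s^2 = (s - 1)*(s^5 - 14*s^4 + 65*s^3 - 100*s^2) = (s - 4)*(s - 1)*(s^4 - 10*s^3 + 25*s^2) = s*(s - 4)*(s - 1)*(s^3 - 10*s^2 + 25*s) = s*(s - 5)*(s - 4)*(s - 1)*(s^2 - 5*s) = s*(s - 5)^2*(s - 4)*(s - 1)*(s)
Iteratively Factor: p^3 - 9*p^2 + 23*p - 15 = (p - 5)*(p^2 - 4*p + 3) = (p - 5)*(p - 1)*(p - 3)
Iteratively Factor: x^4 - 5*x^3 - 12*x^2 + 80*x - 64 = (x + 4)*(x^3 - 9*x^2 + 24*x - 16) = (x - 1)*(x + 4)*(x^2 - 8*x + 16) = (x - 4)*(x - 1)*(x + 4)*(x - 4)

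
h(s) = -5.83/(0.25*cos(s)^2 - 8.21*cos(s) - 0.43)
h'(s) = -5.83*(0.5*sin(s)*cos(s) - 8.21*sin(s))/(0.25*cos(s)^2 - 8.21*cos(s) - 0.43)^2 = (47.8643 - 2.915*cos(s))*sin(s)/(-0.25*cos(s)^2 + 8.21*cos(s) + 0.43)^2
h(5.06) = 1.82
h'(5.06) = -4.31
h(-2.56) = -0.88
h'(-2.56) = -0.63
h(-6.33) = 0.70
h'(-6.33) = -0.03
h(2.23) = -1.24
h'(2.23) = 1.78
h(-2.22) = -1.26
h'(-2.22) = -1.85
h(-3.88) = -1.01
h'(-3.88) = 1.01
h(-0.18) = 0.71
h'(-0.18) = -0.12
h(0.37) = 0.74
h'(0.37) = 0.26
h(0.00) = 0.69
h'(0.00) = 0.00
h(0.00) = 0.69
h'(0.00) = 0.00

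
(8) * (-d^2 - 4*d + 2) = -8*d^2 - 32*d + 16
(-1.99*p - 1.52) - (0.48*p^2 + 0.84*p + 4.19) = -0.48*p^2 - 2.83*p - 5.71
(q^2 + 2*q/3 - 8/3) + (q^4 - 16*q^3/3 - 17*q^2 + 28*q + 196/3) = q^4 - 16*q^3/3 - 16*q^2 + 86*q/3 + 188/3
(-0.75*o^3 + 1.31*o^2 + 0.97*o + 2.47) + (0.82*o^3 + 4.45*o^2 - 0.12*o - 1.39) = 0.07*o^3 + 5.76*o^2 + 0.85*o + 1.08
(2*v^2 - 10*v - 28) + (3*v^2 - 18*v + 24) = 5*v^2 - 28*v - 4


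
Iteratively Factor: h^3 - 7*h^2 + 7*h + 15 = (h - 5)*(h^2 - 2*h - 3) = (h - 5)*(h - 3)*(h + 1)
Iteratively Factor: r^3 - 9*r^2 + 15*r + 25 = (r + 1)*(r^2 - 10*r + 25) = (r - 5)*(r + 1)*(r - 5)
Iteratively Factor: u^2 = (u)*(u)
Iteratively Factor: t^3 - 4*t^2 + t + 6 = (t - 2)*(t^2 - 2*t - 3) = (t - 2)*(t + 1)*(t - 3)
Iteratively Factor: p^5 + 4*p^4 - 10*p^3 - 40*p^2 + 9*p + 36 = (p - 3)*(p^4 + 7*p^3 + 11*p^2 - 7*p - 12) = (p - 3)*(p + 3)*(p^3 + 4*p^2 - p - 4) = (p - 3)*(p - 1)*(p + 3)*(p^2 + 5*p + 4) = (p - 3)*(p - 1)*(p + 3)*(p + 4)*(p + 1)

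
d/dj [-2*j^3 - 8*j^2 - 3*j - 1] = -6*j^2 - 16*j - 3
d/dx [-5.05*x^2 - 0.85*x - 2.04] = -10.1*x - 0.85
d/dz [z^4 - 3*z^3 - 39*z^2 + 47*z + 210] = 4*z^3 - 9*z^2 - 78*z + 47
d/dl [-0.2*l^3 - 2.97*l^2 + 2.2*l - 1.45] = -0.6*l^2 - 5.94*l + 2.2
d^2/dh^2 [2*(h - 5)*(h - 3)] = 4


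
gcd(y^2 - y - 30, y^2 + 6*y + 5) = y + 5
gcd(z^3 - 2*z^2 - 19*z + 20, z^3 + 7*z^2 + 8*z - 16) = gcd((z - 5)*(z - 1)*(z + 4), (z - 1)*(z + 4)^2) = z^2 + 3*z - 4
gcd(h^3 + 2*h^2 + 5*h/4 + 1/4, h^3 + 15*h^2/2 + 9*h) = 1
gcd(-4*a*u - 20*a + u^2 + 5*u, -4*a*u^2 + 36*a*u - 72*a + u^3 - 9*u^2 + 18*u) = -4*a + u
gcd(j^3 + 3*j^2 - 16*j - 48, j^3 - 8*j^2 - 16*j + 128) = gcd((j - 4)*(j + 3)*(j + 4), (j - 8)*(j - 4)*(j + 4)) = j^2 - 16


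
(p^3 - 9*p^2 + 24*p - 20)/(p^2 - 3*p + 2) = (p^2 - 7*p + 10)/(p - 1)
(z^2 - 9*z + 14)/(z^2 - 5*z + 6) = (z - 7)/(z - 3)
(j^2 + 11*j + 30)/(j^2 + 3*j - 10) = (j + 6)/(j - 2)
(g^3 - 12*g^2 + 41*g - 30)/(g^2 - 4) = (g^3 - 12*g^2 + 41*g - 30)/(g^2 - 4)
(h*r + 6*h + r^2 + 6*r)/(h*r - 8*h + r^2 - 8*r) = (r + 6)/(r - 8)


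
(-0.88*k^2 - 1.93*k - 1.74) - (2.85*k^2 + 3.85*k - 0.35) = -3.73*k^2 - 5.78*k - 1.39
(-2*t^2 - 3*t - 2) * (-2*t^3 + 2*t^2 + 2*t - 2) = 4*t^5 + 2*t^4 - 6*t^3 - 6*t^2 + 2*t + 4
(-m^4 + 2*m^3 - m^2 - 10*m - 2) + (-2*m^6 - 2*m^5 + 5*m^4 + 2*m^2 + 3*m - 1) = -2*m^6 - 2*m^5 + 4*m^4 + 2*m^3 + m^2 - 7*m - 3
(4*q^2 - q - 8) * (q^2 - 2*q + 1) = 4*q^4 - 9*q^3 - 2*q^2 + 15*q - 8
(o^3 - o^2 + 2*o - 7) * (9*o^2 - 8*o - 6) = 9*o^5 - 17*o^4 + 20*o^3 - 73*o^2 + 44*o + 42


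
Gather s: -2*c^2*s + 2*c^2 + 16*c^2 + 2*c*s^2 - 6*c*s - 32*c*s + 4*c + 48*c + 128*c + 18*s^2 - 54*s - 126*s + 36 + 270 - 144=18*c^2 + 180*c + s^2*(2*c + 18) + s*(-2*c^2 - 38*c - 180) + 162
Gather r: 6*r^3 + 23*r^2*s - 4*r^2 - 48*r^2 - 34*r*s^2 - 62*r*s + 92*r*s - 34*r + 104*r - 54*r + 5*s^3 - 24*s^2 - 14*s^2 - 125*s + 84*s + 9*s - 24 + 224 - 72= 6*r^3 + r^2*(23*s - 52) + r*(-34*s^2 + 30*s + 16) + 5*s^3 - 38*s^2 - 32*s + 128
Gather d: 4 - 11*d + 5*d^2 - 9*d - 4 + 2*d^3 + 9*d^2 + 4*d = 2*d^3 + 14*d^2 - 16*d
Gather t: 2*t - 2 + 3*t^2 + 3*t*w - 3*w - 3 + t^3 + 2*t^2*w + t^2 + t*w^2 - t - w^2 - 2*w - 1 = t^3 + t^2*(2*w + 4) + t*(w^2 + 3*w + 1) - w^2 - 5*w - 6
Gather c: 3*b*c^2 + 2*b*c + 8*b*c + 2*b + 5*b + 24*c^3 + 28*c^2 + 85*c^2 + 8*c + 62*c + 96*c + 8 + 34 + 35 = 7*b + 24*c^3 + c^2*(3*b + 113) + c*(10*b + 166) + 77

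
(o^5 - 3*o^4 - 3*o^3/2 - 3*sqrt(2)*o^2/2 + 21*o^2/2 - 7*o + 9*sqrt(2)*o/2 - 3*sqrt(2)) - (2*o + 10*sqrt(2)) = o^5 - 3*o^4 - 3*o^3/2 - 3*sqrt(2)*o^2/2 + 21*o^2/2 - 9*o + 9*sqrt(2)*o/2 - 13*sqrt(2)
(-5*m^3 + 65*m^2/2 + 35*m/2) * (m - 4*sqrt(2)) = -5*m^4 + 20*sqrt(2)*m^3 + 65*m^3/2 - 130*sqrt(2)*m^2 + 35*m^2/2 - 70*sqrt(2)*m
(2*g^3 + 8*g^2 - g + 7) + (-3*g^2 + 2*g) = 2*g^3 + 5*g^2 + g + 7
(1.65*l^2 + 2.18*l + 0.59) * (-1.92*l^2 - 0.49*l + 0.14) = -3.168*l^4 - 4.9941*l^3 - 1.97*l^2 + 0.0161000000000001*l + 0.0826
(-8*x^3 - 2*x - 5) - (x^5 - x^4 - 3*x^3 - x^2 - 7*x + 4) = -x^5 + x^4 - 5*x^3 + x^2 + 5*x - 9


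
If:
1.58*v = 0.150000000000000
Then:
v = 0.09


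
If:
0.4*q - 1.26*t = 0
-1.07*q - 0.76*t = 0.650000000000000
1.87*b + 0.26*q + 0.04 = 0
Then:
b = 0.05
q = -0.50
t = -0.16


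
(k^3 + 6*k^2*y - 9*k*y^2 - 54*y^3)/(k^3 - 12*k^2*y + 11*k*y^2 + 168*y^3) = (k^2 + 3*k*y - 18*y^2)/(k^2 - 15*k*y + 56*y^2)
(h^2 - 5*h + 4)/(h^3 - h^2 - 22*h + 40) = (h - 1)/(h^2 + 3*h - 10)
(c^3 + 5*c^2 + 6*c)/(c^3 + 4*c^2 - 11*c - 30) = c*(c + 3)/(c^2 + 2*c - 15)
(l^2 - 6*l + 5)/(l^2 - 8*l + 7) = (l - 5)/(l - 7)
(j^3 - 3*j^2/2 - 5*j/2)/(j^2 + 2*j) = (2*j^2 - 3*j - 5)/(2*(j + 2))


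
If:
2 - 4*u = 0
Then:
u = 1/2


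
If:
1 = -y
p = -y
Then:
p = 1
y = -1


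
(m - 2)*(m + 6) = m^2 + 4*m - 12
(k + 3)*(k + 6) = k^2 + 9*k + 18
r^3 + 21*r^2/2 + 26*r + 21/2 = (r + 1/2)*(r + 3)*(r + 7)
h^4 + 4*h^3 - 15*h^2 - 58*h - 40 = (h - 4)*(h + 1)*(h + 2)*(h + 5)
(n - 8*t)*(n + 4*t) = n^2 - 4*n*t - 32*t^2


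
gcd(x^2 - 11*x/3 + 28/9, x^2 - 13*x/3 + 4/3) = 1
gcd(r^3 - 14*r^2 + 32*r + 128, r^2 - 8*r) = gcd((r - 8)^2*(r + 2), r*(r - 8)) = r - 8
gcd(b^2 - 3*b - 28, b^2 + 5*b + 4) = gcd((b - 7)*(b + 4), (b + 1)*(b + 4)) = b + 4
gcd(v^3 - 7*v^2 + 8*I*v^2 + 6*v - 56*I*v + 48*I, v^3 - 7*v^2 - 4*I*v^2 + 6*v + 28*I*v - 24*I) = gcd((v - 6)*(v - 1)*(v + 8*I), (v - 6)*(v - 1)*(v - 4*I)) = v^2 - 7*v + 6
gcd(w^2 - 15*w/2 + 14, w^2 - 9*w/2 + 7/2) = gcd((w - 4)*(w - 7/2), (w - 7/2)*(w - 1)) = w - 7/2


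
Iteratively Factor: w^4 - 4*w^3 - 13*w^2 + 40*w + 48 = (w - 4)*(w^3 - 13*w - 12) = (w - 4)*(w + 1)*(w^2 - w - 12) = (w - 4)^2*(w + 1)*(w + 3)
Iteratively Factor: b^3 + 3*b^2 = (b)*(b^2 + 3*b) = b^2*(b + 3)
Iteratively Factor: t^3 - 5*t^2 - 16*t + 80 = (t + 4)*(t^2 - 9*t + 20) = (t - 4)*(t + 4)*(t - 5)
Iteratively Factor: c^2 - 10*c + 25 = (c - 5)*(c - 5)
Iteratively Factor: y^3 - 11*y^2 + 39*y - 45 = (y - 3)*(y^2 - 8*y + 15) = (y - 5)*(y - 3)*(y - 3)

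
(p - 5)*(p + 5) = p^2 - 25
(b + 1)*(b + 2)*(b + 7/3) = b^3 + 16*b^2/3 + 9*b + 14/3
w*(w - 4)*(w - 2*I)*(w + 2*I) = w^4 - 4*w^3 + 4*w^2 - 16*w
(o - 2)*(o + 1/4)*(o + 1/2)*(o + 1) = o^4 - o^3/4 - 21*o^2/8 - 13*o/8 - 1/4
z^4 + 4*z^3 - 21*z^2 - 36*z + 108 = (z - 3)*(z - 2)*(z + 3)*(z + 6)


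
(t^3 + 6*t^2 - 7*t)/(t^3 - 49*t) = (t - 1)/(t - 7)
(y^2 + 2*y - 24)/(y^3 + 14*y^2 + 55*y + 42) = (y - 4)/(y^2 + 8*y + 7)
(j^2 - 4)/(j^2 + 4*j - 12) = (j + 2)/(j + 6)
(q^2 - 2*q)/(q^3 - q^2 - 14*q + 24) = q/(q^2 + q - 12)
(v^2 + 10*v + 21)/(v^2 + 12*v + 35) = (v + 3)/(v + 5)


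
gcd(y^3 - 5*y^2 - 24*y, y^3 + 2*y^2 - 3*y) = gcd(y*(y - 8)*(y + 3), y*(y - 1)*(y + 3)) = y^2 + 3*y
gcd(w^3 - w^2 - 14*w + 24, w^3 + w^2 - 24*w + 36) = w^2 - 5*w + 6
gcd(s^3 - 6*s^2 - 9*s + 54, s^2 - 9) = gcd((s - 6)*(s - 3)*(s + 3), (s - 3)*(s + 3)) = s^2 - 9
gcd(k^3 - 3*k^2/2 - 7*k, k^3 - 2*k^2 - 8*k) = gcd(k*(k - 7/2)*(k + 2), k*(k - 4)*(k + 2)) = k^2 + 2*k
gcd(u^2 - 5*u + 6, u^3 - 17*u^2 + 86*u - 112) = u - 2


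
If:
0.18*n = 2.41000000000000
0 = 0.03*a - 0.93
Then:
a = 31.00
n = 13.39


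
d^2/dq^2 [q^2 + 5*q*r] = 2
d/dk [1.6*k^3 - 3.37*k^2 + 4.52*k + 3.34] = 4.8*k^2 - 6.74*k + 4.52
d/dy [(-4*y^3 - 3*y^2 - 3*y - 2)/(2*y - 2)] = (-8*y^3 + 9*y^2 + 6*y + 5)/(2*(y^2 - 2*y + 1))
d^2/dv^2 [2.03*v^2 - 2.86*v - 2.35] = 4.06000000000000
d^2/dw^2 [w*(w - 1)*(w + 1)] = 6*w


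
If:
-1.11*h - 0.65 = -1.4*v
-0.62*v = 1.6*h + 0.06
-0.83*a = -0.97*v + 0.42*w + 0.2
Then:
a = 0.147530083451078 - 0.506024096385542*w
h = -0.17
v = 0.33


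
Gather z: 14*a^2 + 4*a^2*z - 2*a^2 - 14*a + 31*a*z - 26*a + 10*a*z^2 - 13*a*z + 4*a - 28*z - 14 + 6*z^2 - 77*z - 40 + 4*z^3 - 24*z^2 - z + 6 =12*a^2 - 36*a + 4*z^3 + z^2*(10*a - 18) + z*(4*a^2 + 18*a - 106) - 48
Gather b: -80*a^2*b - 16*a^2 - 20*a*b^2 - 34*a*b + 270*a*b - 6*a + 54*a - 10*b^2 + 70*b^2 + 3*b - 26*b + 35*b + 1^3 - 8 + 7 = -16*a^2 + 48*a + b^2*(60 - 20*a) + b*(-80*a^2 + 236*a + 12)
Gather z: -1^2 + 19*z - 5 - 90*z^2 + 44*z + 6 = -90*z^2 + 63*z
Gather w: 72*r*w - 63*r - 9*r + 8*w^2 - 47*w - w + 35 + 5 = -72*r + 8*w^2 + w*(72*r - 48) + 40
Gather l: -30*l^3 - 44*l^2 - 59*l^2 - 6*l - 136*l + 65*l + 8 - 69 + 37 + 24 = -30*l^3 - 103*l^2 - 77*l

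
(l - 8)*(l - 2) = l^2 - 10*l + 16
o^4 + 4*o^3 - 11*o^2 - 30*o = o*(o - 3)*(o + 2)*(o + 5)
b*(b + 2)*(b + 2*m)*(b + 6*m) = b^4 + 8*b^3*m + 2*b^3 + 12*b^2*m^2 + 16*b^2*m + 24*b*m^2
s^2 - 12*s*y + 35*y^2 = (s - 7*y)*(s - 5*y)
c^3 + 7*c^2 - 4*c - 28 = (c - 2)*(c + 2)*(c + 7)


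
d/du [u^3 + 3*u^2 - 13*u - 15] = 3*u^2 + 6*u - 13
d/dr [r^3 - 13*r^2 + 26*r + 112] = 3*r^2 - 26*r + 26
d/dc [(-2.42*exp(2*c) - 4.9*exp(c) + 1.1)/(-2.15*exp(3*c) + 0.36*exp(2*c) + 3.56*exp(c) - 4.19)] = (-5.203*exp(4*c) - 21.07*exp(3*c) + 0.2438*exp(2*c) + 19.4876*exp(c) + 16.615)*exp(c)/(4.6225*exp(6*c) - 1.548*exp(5*c) - 15.1784*exp(4*c) + 20.5802*exp(3*c) + 9.6568*exp(2*c) - 29.8328*exp(c) + 17.5561)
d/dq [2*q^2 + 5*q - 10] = 4*q + 5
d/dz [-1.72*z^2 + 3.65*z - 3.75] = 3.65 - 3.44*z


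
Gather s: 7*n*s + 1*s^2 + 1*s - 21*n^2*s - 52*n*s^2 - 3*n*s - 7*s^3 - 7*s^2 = -7*s^3 + s^2*(-52*n - 6) + s*(-21*n^2 + 4*n + 1)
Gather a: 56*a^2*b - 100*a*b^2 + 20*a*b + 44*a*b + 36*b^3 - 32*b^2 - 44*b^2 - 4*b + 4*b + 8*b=56*a^2*b + a*(-100*b^2 + 64*b) + 36*b^3 - 76*b^2 + 8*b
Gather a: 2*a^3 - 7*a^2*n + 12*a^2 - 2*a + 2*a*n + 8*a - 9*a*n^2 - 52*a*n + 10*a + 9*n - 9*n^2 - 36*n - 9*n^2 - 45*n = 2*a^3 + a^2*(12 - 7*n) + a*(-9*n^2 - 50*n + 16) - 18*n^2 - 72*n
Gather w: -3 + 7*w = 7*w - 3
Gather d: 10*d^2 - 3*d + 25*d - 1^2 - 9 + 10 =10*d^2 + 22*d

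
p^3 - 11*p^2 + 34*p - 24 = (p - 6)*(p - 4)*(p - 1)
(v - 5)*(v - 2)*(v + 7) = v^3 - 39*v + 70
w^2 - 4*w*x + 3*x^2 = (w - 3*x)*(w - x)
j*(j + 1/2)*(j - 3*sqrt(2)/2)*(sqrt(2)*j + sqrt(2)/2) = sqrt(2)*j^4 - 3*j^3 + sqrt(2)*j^3 - 3*j^2 + sqrt(2)*j^2/4 - 3*j/4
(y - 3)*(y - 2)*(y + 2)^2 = y^4 - y^3 - 10*y^2 + 4*y + 24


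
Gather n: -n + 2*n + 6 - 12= n - 6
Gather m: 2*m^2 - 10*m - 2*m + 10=2*m^2 - 12*m + 10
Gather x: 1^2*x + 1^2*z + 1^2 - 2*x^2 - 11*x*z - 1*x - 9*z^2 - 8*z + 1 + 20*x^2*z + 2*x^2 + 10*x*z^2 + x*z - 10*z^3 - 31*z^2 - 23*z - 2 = 20*x^2*z + x*(10*z^2 - 10*z) - 10*z^3 - 40*z^2 - 30*z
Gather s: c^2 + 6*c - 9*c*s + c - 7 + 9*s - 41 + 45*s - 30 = c^2 + 7*c + s*(54 - 9*c) - 78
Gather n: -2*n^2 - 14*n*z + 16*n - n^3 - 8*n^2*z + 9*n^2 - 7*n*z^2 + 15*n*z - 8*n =-n^3 + n^2*(7 - 8*z) + n*(-7*z^2 + z + 8)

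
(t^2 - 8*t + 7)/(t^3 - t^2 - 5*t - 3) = (-t^2 + 8*t - 7)/(-t^3 + t^2 + 5*t + 3)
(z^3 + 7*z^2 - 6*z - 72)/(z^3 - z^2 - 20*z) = (z^2 + 3*z - 18)/(z*(z - 5))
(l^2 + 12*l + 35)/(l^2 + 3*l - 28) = (l + 5)/(l - 4)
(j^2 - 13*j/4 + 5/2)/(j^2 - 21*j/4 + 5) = (j - 2)/(j - 4)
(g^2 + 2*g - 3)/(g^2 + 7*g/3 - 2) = 3*(g - 1)/(3*g - 2)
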